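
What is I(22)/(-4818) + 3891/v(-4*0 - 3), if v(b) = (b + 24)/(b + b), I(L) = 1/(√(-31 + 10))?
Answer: -7782/7 + I*√21/101178 ≈ -1111.7 + 4.5292e-5*I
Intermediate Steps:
I(L) = -I*√21/21 (I(L) = 1/(√(-21)) = 1/(I*√21) = -I*√21/21)
v(b) = (24 + b)/(2*b) (v(b) = (24 + b)/((2*b)) = (24 + b)*(1/(2*b)) = (24 + b)/(2*b))
I(22)/(-4818) + 3891/v(-4*0 - 3) = -I*√21/21/(-4818) + 3891/(((24 + (-4*0 - 3))/(2*(-4*0 - 3)))) = -I*√21/21*(-1/4818) + 3891/(((24 + (0 - 3))/(2*(0 - 3)))) = I*√21/101178 + 3891/(((½)*(24 - 3)/(-3))) = I*√21/101178 + 3891/(((½)*(-⅓)*21)) = I*√21/101178 + 3891/(-7/2) = I*√21/101178 + 3891*(-2/7) = I*√21/101178 - 7782/7 = -7782/7 + I*√21/101178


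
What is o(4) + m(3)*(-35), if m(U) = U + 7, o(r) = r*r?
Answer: -334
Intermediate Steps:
o(r) = r**2
m(U) = 7 + U
o(4) + m(3)*(-35) = 4**2 + (7 + 3)*(-35) = 16 + 10*(-35) = 16 - 350 = -334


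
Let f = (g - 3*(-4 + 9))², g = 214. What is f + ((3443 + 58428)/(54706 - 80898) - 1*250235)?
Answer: -5516987599/26192 ≈ -2.1064e+5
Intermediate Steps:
f = 39601 (f = (214 - 3*(-4 + 9))² = (214 - 3*5)² = (214 - 15)² = 199² = 39601)
f + ((3443 + 58428)/(54706 - 80898) - 1*250235) = 39601 + ((3443 + 58428)/(54706 - 80898) - 1*250235) = 39601 + (61871/(-26192) - 250235) = 39601 + (61871*(-1/26192) - 250235) = 39601 + (-61871/26192 - 250235) = 39601 - 6554216991/26192 = -5516987599/26192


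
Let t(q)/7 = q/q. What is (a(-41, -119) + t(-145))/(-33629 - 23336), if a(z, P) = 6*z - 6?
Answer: 49/11393 ≈ 0.0043009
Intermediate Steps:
t(q) = 7 (t(q) = 7*(q/q) = 7*1 = 7)
a(z, P) = -6 + 6*z
(a(-41, -119) + t(-145))/(-33629 - 23336) = ((-6 + 6*(-41)) + 7)/(-33629 - 23336) = ((-6 - 246) + 7)/(-56965) = (-252 + 7)*(-1/56965) = -245*(-1/56965) = 49/11393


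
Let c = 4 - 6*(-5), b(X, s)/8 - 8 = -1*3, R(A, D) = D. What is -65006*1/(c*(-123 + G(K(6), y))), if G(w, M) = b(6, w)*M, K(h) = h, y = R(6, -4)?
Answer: 32503/4811 ≈ 6.7560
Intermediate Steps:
b(X, s) = 40 (b(X, s) = 64 + 8*(-1*3) = 64 + 8*(-3) = 64 - 24 = 40)
y = -4
G(w, M) = 40*M
c = 34 (c = 4 + 30 = 34)
-65006*1/(c*(-123 + G(K(6), y))) = -65006*1/(34*(-123 + 40*(-4))) = -65006*1/(34*(-123 - 160)) = -65006/((-283*34)) = -65006/(-9622) = -65006*(-1/9622) = 32503/4811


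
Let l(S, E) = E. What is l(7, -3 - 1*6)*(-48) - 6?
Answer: 426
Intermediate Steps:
l(7, -3 - 1*6)*(-48) - 6 = (-3 - 1*6)*(-48) - 6 = (-3 - 6)*(-48) - 6 = -9*(-48) - 6 = 432 - 6 = 426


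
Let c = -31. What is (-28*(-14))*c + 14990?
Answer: 2838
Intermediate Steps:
(-28*(-14))*c + 14990 = -28*(-14)*(-31) + 14990 = 392*(-31) + 14990 = -12152 + 14990 = 2838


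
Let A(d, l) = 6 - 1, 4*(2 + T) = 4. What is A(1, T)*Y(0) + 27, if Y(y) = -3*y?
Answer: 27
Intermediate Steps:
T = -1 (T = -2 + (1/4)*4 = -2 + 1 = -1)
A(d, l) = 5
A(1, T)*Y(0) + 27 = 5*(-3*0) + 27 = 5*0 + 27 = 0 + 27 = 27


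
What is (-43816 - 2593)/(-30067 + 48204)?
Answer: -46409/18137 ≈ -2.5588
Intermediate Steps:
(-43816 - 2593)/(-30067 + 48204) = -46409/18137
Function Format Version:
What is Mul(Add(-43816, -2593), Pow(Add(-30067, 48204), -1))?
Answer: Rational(-46409, 18137) ≈ -2.5588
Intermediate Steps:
Mul(Add(-43816, -2593), Pow(Add(-30067, 48204), -1)) = Mul(-46409, Pow(18137, -1)) = Mul(-46409, Rational(1, 18137)) = Rational(-46409, 18137)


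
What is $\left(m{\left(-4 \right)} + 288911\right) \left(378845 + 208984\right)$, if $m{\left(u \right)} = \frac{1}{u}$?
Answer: $\frac{679320469047}{4} \approx 1.6983 \cdot 10^{11}$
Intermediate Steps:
$\left(m{\left(-4 \right)} + 288911\right) \left(378845 + 208984\right) = \left(\frac{1}{-4} + 288911\right) \left(378845 + 208984\right) = \left(- \frac{1}{4} + 288911\right) 587829 = \frac{1155643}{4} \cdot 587829 = \frac{679320469047}{4}$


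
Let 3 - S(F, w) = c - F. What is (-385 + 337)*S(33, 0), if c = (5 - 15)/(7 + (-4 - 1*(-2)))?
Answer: -1824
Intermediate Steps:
c = -2 (c = -10/(7 + (-4 + 2)) = -10/(7 - 2) = -10/5 = -10*1/5 = -2)
S(F, w) = 5 + F (S(F, w) = 3 - (-2 - F) = 3 + (2 + F) = 5 + F)
(-385 + 337)*S(33, 0) = (-385 + 337)*(5 + 33) = -48*38 = -1824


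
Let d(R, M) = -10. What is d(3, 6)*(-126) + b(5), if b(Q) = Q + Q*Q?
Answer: 1290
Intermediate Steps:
b(Q) = Q + Q²
d(3, 6)*(-126) + b(5) = -10*(-126) + 5*(1 + 5) = 1260 + 5*6 = 1260 + 30 = 1290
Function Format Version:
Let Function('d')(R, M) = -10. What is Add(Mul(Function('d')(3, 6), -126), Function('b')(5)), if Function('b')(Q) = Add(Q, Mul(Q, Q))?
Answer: 1290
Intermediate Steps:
Function('b')(Q) = Add(Q, Pow(Q, 2))
Add(Mul(Function('d')(3, 6), -126), Function('b')(5)) = Add(Mul(-10, -126), Mul(5, Add(1, 5))) = Add(1260, Mul(5, 6)) = Add(1260, 30) = 1290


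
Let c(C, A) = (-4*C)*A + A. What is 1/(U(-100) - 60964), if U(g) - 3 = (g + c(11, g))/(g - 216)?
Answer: -79/4816969 ≈ -1.6400e-5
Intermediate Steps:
c(C, A) = A - 4*A*C (c(C, A) = -4*A*C + A = A - 4*A*C)
U(g) = 3 - 42*g/(-216 + g) (U(g) = 3 + (g + g*(1 - 4*11))/(g - 216) = 3 + (g + g*(1 - 44))/(-216 + g) = 3 + (g + g*(-43))/(-216 + g) = 3 + (g - 43*g)/(-216 + g) = 3 + (-42*g)/(-216 + g) = 3 - 42*g/(-216 + g))
1/(U(-100) - 60964) = 1/(3*(-216 - 13*(-100))/(-216 - 100) - 60964) = 1/(3*(-216 + 1300)/(-316) - 60964) = 1/(3*(-1/316)*1084 - 60964) = 1/(-813/79 - 60964) = 1/(-4816969/79) = -79/4816969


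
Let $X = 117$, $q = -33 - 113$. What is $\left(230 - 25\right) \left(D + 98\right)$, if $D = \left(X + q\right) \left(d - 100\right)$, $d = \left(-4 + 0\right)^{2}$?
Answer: $519470$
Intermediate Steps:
$q = -146$ ($q = -33 - 113 = -146$)
$d = 16$ ($d = \left(-4\right)^{2} = 16$)
$D = 2436$ ($D = \left(117 - 146\right) \left(16 - 100\right) = \left(-29\right) \left(-84\right) = 2436$)
$\left(230 - 25\right) \left(D + 98\right) = \left(230 - 25\right) \left(2436 + 98\right) = 205 \cdot 2534 = 519470$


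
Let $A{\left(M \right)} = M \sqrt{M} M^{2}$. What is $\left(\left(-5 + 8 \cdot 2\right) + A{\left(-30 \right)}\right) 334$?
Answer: $3674 - 9018000 i \sqrt{30} \approx 3674.0 - 4.9394 \cdot 10^{7} i$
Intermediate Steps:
$A{\left(M \right)} = M^{\frac{7}{2}}$ ($A{\left(M \right)} = M^{\frac{3}{2}} M^{2} = M^{\frac{7}{2}}$)
$\left(\left(-5 + 8 \cdot 2\right) + A{\left(-30 \right)}\right) 334 = \left(\left(-5 + 8 \cdot 2\right) + \left(-30\right)^{\frac{7}{2}}\right) 334 = \left(\left(-5 + 16\right) - 27000 i \sqrt{30}\right) 334 = \left(11 - 27000 i \sqrt{30}\right) 334 = 3674 - 9018000 i \sqrt{30}$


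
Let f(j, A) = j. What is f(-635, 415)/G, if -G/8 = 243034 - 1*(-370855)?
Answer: 635/4911112 ≈ 0.00012930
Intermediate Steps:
G = -4911112 (G = -8*(243034 - 1*(-370855)) = -8*(243034 + 370855) = -8*613889 = -4911112)
f(-635, 415)/G = -635/(-4911112) = -635*(-1/4911112) = 635/4911112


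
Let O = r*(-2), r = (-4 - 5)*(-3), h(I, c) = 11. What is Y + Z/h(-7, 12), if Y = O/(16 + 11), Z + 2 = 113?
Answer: 89/11 ≈ 8.0909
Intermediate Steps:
r = 27 (r = -9*(-3) = 27)
O = -54 (O = 27*(-2) = -54)
Z = 111 (Z = -2 + 113 = 111)
Y = -2 (Y = -54/(16 + 11) = -54/27 = -54*1/27 = -2)
Y + Z/h(-7, 12) = -2 + 111/11 = 89/11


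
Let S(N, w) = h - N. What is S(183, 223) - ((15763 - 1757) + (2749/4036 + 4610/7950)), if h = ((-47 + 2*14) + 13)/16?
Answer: -91064716927/6417240 ≈ -14191.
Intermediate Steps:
h = -3/8 (h = ((-47 + 28) + 13)*(1/16) = (-19 + 13)*(1/16) = -6*1/16 = -3/8 ≈ -0.37500)
S(N, w) = -3/8 - N
S(183, 223) - ((15763 - 1757) + (2749/4036 + 4610/7950)) = (-3/8 - 1*183) - ((15763 - 1757) + (2749/4036 + 4610/7950)) = (-3/8 - 183) - (14006 + (2749*(1/4036) + 4610*(1/7950))) = -1467/8 - (14006 + (2749/4036 + 461/795)) = -1467/8 - (14006 + 4046051/3208620) = -1467/8 - 1*44943977771/3208620 = -1467/8 - 44943977771/3208620 = -91064716927/6417240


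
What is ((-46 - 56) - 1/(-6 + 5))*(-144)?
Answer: 14544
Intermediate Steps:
((-46 - 56) - 1/(-6 + 5))*(-144) = (-102 - 1/(-1))*(-144) = (-102 - 1*(-1))*(-144) = (-102 + 1)*(-144) = -101*(-144) = 14544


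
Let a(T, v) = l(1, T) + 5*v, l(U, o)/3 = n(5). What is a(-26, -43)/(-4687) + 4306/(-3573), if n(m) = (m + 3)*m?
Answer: -19842787/16746651 ≈ -1.1849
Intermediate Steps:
n(m) = m*(3 + m) (n(m) = (3 + m)*m = m*(3 + m))
l(U, o) = 120 (l(U, o) = 3*(5*(3 + 5)) = 3*(5*8) = 3*40 = 120)
a(T, v) = 120 + 5*v
a(-26, -43)/(-4687) + 4306/(-3573) = (120 + 5*(-43))/(-4687) + 4306/(-3573) = (120 - 215)*(-1/4687) + 4306*(-1/3573) = -95*(-1/4687) - 4306/3573 = 95/4687 - 4306/3573 = -19842787/16746651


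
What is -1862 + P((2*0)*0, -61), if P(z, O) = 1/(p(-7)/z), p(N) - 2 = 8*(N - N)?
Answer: -1862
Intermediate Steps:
p(N) = 2 (p(N) = 2 + 8*(N - N) = 2 + 8*0 = 2 + 0 = 2)
P(z, O) = z/2 (P(z, O) = 1/(2/z) = z/2)
-1862 + P((2*0)*0, -61) = -1862 + ((2*0)*0)/2 = -1862 + (0*0)/2 = -1862 + (½)*0 = -1862 + 0 = -1862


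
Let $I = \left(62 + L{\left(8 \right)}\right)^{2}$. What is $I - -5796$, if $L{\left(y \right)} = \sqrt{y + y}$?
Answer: $10152$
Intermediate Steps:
$L{\left(y \right)} = \sqrt{2} \sqrt{y}$ ($L{\left(y \right)} = \sqrt{2 y} = \sqrt{2} \sqrt{y}$)
$I = 4356$ ($I = \left(62 + \sqrt{2} \sqrt{8}\right)^{2} = \left(62 + \sqrt{2} \cdot 2 \sqrt{2}\right)^{2} = \left(62 + 4\right)^{2} = 66^{2} = 4356$)
$I - -5796 = 4356 - -5796 = 4356 + 5796 = 10152$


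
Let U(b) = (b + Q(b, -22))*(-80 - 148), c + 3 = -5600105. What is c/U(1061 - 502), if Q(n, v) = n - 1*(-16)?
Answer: 1400027/64638 ≈ 21.660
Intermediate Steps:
c = -5600108 (c = -3 - 5600105 = -5600108)
Q(n, v) = 16 + n (Q(n, v) = n + 16 = 16 + n)
U(b) = -3648 - 456*b (U(b) = (b + (16 + b))*(-80 - 148) = (16 + 2*b)*(-228) = -3648 - 456*b)
c/U(1061 - 502) = -5600108/(-3648 - 456*(1061 - 502)) = -5600108/(-3648 - 456*559) = -5600108/(-3648 - 254904) = -5600108/(-258552) = -5600108*(-1/258552) = 1400027/64638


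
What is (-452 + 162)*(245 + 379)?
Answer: -180960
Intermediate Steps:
(-452 + 162)*(245 + 379) = -290*624 = -180960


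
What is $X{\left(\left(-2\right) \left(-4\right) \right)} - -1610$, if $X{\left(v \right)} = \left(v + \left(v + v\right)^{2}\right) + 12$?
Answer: $1886$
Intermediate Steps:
$X{\left(v \right)} = 12 + v + 4 v^{2}$ ($X{\left(v \right)} = \left(v + \left(2 v\right)^{2}\right) + 12 = \left(v + 4 v^{2}\right) + 12 = 12 + v + 4 v^{2}$)
$X{\left(\left(-2\right) \left(-4\right) \right)} - -1610 = \left(12 - -8 + 4 \left(\left(-2\right) \left(-4\right)\right)^{2}\right) - -1610 = \left(12 + 8 + 4 \cdot 8^{2}\right) + 1610 = \left(12 + 8 + 4 \cdot 64\right) + 1610 = \left(12 + 8 + 256\right) + 1610 = 276 + 1610 = 1886$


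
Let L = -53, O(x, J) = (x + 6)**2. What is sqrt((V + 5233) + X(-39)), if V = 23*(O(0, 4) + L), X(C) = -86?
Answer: 2*sqrt(1189) ≈ 68.964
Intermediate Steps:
O(x, J) = (6 + x)**2
V = -391 (V = 23*((6 + 0)**2 - 53) = 23*(6**2 - 53) = 23*(36 - 53) = 23*(-17) = -391)
sqrt((V + 5233) + X(-39)) = sqrt((-391 + 5233) - 86) = sqrt(4842 - 86) = sqrt(4756) = 2*sqrt(1189)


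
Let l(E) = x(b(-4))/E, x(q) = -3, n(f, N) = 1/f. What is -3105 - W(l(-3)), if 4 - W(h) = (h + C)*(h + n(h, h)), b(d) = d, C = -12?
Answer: -3131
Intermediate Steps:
l(E) = -3/E
W(h) = 4 - (-12 + h)*(h + 1/h) (W(h) = 4 - (h - 12)*(h + 1/h) = 4 - (-12 + h)*(h + 1/h))
-3105 - W(l(-3)) = -3105 - (3 - (-3/(-3))² + 12*(-3/(-3)) + 12/((-3/(-3)))) = -3105 - (3 - (-3*(-⅓))² + 12*(-3*(-⅓)) + 12/((-3*(-⅓)))) = -3105 - (3 - 1*1² + 12*1 + 12/1) = -3105 - (3 - 1*1 + 12 + 12*1) = -3105 - (3 - 1 + 12 + 12) = -3105 - 1*26 = -3105 - 26 = -3131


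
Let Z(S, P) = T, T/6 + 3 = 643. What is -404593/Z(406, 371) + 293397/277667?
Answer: -8555036927/82018560 ≈ -104.31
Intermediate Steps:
T = 3840 (T = -18 + 6*643 = -18 + 3858 = 3840)
Z(S, P) = 3840
-404593/Z(406, 371) + 293397/277667 = -404593/3840 + 293397/277667 = -404593*1/3840 + 293397*(1/277667) = -404593/3840 + 22569/21359 = -8555036927/82018560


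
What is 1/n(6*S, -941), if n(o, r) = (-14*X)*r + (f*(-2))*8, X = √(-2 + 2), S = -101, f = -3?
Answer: 1/48 ≈ 0.020833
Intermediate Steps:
X = 0 (X = √0 = 0)
n(o, r) = 48 (n(o, r) = (-14*0)*r - 3*(-2)*8 = 0*r + 6*8 = 0 + 48 = 48)
1/n(6*S, -941) = 1/48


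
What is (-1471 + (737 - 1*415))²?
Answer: 1320201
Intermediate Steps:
(-1471 + (737 - 1*415))² = (-1471 + (737 - 415))² = (-1471 + 322)² = (-1149)² = 1320201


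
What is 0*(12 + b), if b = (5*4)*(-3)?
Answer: 0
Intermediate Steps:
b = -60 (b = 20*(-3) = -60)
0*(12 + b) = 0*(12 - 60) = 0*(-48) = 0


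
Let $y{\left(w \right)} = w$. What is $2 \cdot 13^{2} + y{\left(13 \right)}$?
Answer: $351$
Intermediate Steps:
$2 \cdot 13^{2} + y{\left(13 \right)} = 2 \cdot 13^{2} + 13 = 2 \cdot 169 + 13 = 338 + 13 = 351$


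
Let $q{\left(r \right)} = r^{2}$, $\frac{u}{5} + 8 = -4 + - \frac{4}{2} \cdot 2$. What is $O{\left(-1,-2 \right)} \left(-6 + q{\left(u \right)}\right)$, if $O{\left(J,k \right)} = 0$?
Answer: $0$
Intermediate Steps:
$u = -80$ ($u = -40 + 5 \left(-4 + - \frac{4}{2} \cdot 2\right) = -40 + 5 \left(-4 + \left(-4\right) \frac{1}{2} \cdot 2\right) = -40 + 5 \left(-4 - 4\right) = -40 + 5 \left(-8\right) = -40 - 40 = -80$)
$O{\left(-1,-2 \right)} \left(-6 + q{\left(u \right)}\right) = 0 \left(-6 + \left(-80\right)^{2}\right) = 0 \left(-6 + 6400\right) = 0 \cdot 6394 = 0$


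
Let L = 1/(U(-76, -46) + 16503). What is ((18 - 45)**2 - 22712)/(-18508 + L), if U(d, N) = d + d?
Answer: 359444033/302624307 ≈ 1.1878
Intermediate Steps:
U(d, N) = 2*d
L = 1/16351 (L = 1/(2*(-76) + 16503) = 1/(-152 + 16503) = 1/16351 ≈ 6.1158e-5)
((18 - 45)**2 - 22712)/(-18508 + L) = ((18 - 45)**2 - 22712)/(-18508 + 1/16351) = ((-27)**2 - 22712)/(-302624307/16351) = (729 - 22712)*(-16351/302624307) = -21983*(-16351/302624307) = 359444033/302624307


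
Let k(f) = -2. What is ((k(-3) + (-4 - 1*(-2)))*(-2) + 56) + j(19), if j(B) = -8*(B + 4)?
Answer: -120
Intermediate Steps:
j(B) = -32 - 8*B (j(B) = -8*(4 + B) = -32 - 8*B)
((k(-3) + (-4 - 1*(-2)))*(-2) + 56) + j(19) = ((-2 + (-4 - 1*(-2)))*(-2) + 56) + (-32 - 8*19) = ((-2 + (-4 + 2))*(-2) + 56) + (-32 - 152) = ((-2 - 2)*(-2) + 56) - 184 = (-4*(-2) + 56) - 184 = (8 + 56) - 184 = 64 - 184 = -120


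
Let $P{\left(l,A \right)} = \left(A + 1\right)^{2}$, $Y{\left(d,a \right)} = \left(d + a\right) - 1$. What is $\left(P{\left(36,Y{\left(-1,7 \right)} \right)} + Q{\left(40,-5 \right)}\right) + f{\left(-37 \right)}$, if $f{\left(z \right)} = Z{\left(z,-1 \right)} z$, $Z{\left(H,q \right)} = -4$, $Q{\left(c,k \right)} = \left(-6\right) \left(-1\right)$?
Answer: $190$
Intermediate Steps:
$Q{\left(c,k \right)} = 6$
$Y{\left(d,a \right)} = -1 + a + d$ ($Y{\left(d,a \right)} = \left(a + d\right) - 1 = -1 + a + d$)
$f{\left(z \right)} = - 4 z$
$P{\left(l,A \right)} = \left(1 + A\right)^{2}$
$\left(P{\left(36,Y{\left(-1,7 \right)} \right)} + Q{\left(40,-5 \right)}\right) + f{\left(-37 \right)} = \left(\left(1 - -5\right)^{2} + 6\right) - -148 = \left(\left(1 + 5\right)^{2} + 6\right) + 148 = \left(6^{2} + 6\right) + 148 = \left(36 + 6\right) + 148 = 42 + 148 = 190$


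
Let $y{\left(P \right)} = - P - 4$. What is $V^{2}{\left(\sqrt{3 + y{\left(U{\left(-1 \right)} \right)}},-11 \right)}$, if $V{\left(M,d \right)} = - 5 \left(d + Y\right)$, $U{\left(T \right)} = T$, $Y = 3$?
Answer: $1600$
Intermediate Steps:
$y{\left(P \right)} = -4 - P$
$V{\left(M,d \right)} = -15 - 5 d$ ($V{\left(M,d \right)} = - 5 \left(d + 3\right) = - 5 \left(3 + d\right) = -15 - 5 d$)
$V^{2}{\left(\sqrt{3 + y{\left(U{\left(-1 \right)} \right)}},-11 \right)} = \left(-15 - -55\right)^{2} = \left(-15 + 55\right)^{2} = 40^{2} = 1600$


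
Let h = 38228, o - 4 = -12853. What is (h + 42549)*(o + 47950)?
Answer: 2835353477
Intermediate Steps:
o = -12849 (o = 4 - 12853 = -12849)
(h + 42549)*(o + 47950) = (38228 + 42549)*(-12849 + 47950) = 80777*35101 = 2835353477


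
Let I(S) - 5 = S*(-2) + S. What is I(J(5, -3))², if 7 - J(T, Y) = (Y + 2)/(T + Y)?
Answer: 25/4 ≈ 6.2500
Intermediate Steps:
J(T, Y) = 7 - (2 + Y)/(T + Y) (J(T, Y) = 7 - (Y + 2)/(T + Y) = 7 - (2 + Y)/(T + Y))
I(S) = 5 - S (I(S) = 5 + (S*(-2) + S) = 5 + (-2*S + S) = 5 - S)
I(J(5, -3))² = (5 - (-2 + 6*(-3) + 7*5)/(5 - 3))² = (5 - (-2 - 18 + 35)/2)² = (5 - 15/2)² = (-5/2)² = 25/4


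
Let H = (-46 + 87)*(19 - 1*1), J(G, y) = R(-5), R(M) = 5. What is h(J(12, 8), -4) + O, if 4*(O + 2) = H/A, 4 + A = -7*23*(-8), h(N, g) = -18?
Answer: -16997/856 ≈ -19.856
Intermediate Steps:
J(G, y) = 5
A = 1284 (A = -4 - 7*23*(-8) = -4 - 161*(-8) = -4 + 1288 = 1284)
H = 738 (H = 41*(19 - 1) = 41*18 = 738)
O = -1589/856 (O = -2 + (738/1284)/4 = -2 + (738*(1/1284))/4 = -2 + (¼)*(123/214) = -2 + 123/856 = -1589/856 ≈ -1.8563)
h(J(12, 8), -4) + O = -18 - 1589/856 = -16997/856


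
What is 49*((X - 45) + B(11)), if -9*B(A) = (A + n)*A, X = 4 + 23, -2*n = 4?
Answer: -1421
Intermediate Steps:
n = -2 (n = -½*4 = -2)
X = 27
B(A) = -A*(-2 + A)/9 (B(A) = -(A - 2)*A/9 = -(-2 + A)*A/9 = -A*(-2 + A)/9)
49*((X - 45) + B(11)) = 49*((27 - 45) + (⅑)*11*(2 - 1*11)) = 49*(-18 + (⅑)*11*(2 - 11)) = 49*(-18 + (⅑)*11*(-9)) = 49*(-18 - 11) = 49*(-29) = -1421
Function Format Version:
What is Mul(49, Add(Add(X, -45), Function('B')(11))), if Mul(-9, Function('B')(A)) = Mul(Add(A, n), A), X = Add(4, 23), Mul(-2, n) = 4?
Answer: -1421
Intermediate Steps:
n = -2 (n = Mul(Rational(-1, 2), 4) = -2)
X = 27
Function('B')(A) = Mul(Rational(-1, 9), A, Add(-2, A)) (Function('B')(A) = Mul(Rational(-1, 9), Mul(Add(A, -2), A)) = Mul(Rational(-1, 9), Mul(Add(-2, A), A)) = Mul(Rational(-1, 9), Mul(A, Add(-2, A))) = Mul(Rational(-1, 9), A, Add(-2, A)))
Mul(49, Add(Add(X, -45), Function('B')(11))) = Mul(49, Add(Add(27, -45), Mul(Rational(1, 9), 11, Add(2, Mul(-1, 11))))) = Mul(49, Add(-18, Mul(Rational(1, 9), 11, Add(2, -11)))) = Mul(49, Add(-18, Mul(Rational(1, 9), 11, -9))) = Mul(49, Add(-18, -11)) = Mul(49, -29) = -1421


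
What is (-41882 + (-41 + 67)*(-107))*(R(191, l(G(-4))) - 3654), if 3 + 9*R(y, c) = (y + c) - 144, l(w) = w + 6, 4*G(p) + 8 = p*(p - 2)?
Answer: 162934272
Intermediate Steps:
G(p) = -2 + p*(-2 + p)/4 (G(p) = -2 + (p*(p - 2))/4 = -2 + (p*(-2 + p))/4 = -2 + p*(-2 + p)/4)
l(w) = 6 + w
R(y, c) = -49/3 + c/9 + y/9 (R(y, c) = -⅓ + ((y + c) - 144)/9 = -⅓ + ((c + y) - 144)/9 = -⅓ + (-144 + c + y)/9 = -⅓ + (-16 + c/9 + y/9) = -49/3 + c/9 + y/9)
(-41882 + (-41 + 67)*(-107))*(R(191, l(G(-4))) - 3654) = (-41882 + (-41 + 67)*(-107))*((-49/3 + (6 + (-2 - ½*(-4) + (¼)*(-4)²))/9 + (⅑)*191) - 3654) = (-41882 + 26*(-107))*((-49/3 + (6 + (-2 + 2 + (¼)*16))/9 + 191/9) - 3654) = (-41882 - 2782)*((-49/3 + (6 + (-2 + 2 + 4))/9 + 191/9) - 3654) = -44664*((-49/3 + (6 + 4)/9 + 191/9) - 3654) = -44664*((-49/3 + (⅑)*10 + 191/9) - 3654) = -44664*((-49/3 + 10/9 + 191/9) - 3654) = -44664*(6 - 3654) = -44664*(-3648) = 162934272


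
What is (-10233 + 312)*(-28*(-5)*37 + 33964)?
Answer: -388347624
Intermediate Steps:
(-10233 + 312)*(-28*(-5)*37 + 33964) = -9921*(140*37 + 33964) = -9921*(5180 + 33964) = -9921*39144 = -388347624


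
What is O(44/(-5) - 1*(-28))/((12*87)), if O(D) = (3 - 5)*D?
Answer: -16/435 ≈ -0.036782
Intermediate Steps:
O(D) = -2*D
O(44/(-5) - 1*(-28))/((12*87)) = (-2*(44/(-5) - 1*(-28)))/((12*87)) = -2*(44*(-⅕) + 28)/1044 = -2*(-44/5 + 28)*(1/1044) = -2*96/5*(1/1044) = -192/5*1/1044 = -16/435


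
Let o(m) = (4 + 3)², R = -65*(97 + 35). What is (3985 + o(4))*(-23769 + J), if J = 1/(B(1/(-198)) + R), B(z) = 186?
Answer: -402425762779/4197 ≈ -9.5884e+7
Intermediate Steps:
R = -8580 (R = -65*132 = -8580)
o(m) = 49 (o(m) = 7² = 49)
J = -1/8394 (J = 1/(186 - 8580) = 1/(-8394) = -1/8394 ≈ -0.00011913)
(3985 + o(4))*(-23769 + J) = (3985 + 49)*(-23769 - 1/8394) = 4034*(-199516987/8394) = -402425762779/4197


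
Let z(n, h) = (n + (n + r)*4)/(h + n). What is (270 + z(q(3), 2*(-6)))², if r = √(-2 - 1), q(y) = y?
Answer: 1944059/27 - 6440*I*√3/27 ≈ 72002.0 - 413.13*I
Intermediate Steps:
r = I*√3 (r = √(-3) = I*√3 ≈ 1.732*I)
z(n, h) = (5*n + 4*I*√3)/(h + n) (z(n, h) = (n + (n + I*√3)*4)/(h + n) = (n + (4*n + 4*I*√3))/(h + n) = (5*n + 4*I*√3)/(h + n))
(270 + z(q(3), 2*(-6)))² = (270 + (5*3 + 4*I*√3)/(2*(-6) + 3))² = (270 + (15 + 4*I*√3)/(-12 + 3))² = (270 + (15 + 4*I*√3)/(-9))² = (270 - (15 + 4*I*√3)/9)² = (270 + (-5/3 - 4*I*√3/9))² = (805/3 - 4*I*√3/9)²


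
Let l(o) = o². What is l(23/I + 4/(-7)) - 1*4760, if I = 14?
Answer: -932735/196 ≈ -4758.9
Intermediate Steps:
l(23/I + 4/(-7)) - 1*4760 = (23/14 + 4/(-7))² - 1*4760 = (23*(1/14) + 4*(-⅐))² - 4760 = (23/14 - 4/7)² - 4760 = (15/14)² - 4760 = 225/196 - 4760 = -932735/196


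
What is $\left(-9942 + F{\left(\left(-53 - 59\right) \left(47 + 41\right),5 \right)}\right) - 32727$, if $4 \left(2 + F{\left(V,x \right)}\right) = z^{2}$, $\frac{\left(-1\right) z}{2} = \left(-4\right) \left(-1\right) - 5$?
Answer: $-42670$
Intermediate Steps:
$z = 2$ ($z = - 2 \left(\left(-4\right) \left(-1\right) - 5\right) = - 2 \left(4 - 5\right) = \left(-2\right) \left(-1\right) = 2$)
$F{\left(V,x \right)} = -1$ ($F{\left(V,x \right)} = -2 + \frac{2^{2}}{4} = -2 + \frac{1}{4} \cdot 4 = -2 + 1 = -1$)
$\left(-9942 + F{\left(\left(-53 - 59\right) \left(47 + 41\right),5 \right)}\right) - 32727 = \left(-9942 - 1\right) - 32727 = -9943 - 32727 = -42670$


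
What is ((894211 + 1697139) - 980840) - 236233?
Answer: 1374277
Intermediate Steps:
((894211 + 1697139) - 980840) - 236233 = (2591350 - 980840) - 236233 = 1610510 - 236233 = 1374277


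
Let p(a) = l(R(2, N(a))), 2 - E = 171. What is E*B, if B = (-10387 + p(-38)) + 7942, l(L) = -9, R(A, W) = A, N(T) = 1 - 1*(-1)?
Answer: 414726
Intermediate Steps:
N(T) = 2 (N(T) = 1 + 1 = 2)
E = -169 (E = 2 - 1*171 = 2 - 171 = -169)
p(a) = -9
B = -2454 (B = (-10387 - 9) + 7942 = -10396 + 7942 = -2454)
E*B = -169*(-2454) = 414726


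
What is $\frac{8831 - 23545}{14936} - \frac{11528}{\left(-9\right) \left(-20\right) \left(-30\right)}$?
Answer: $\frac{5795413}{5040900} \approx 1.1497$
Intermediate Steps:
$\frac{8831 - 23545}{14936} - \frac{11528}{\left(-9\right) \left(-20\right) \left(-30\right)} = \left(8831 - 23545\right) \frac{1}{14936} - \frac{11528}{180 \left(-30\right)} = \left(-14714\right) \frac{1}{14936} - \frac{11528}{-5400} = - \frac{7357}{7468} - - \frac{1441}{675} = - \frac{7357}{7468} + \frac{1441}{675} = \frac{5795413}{5040900}$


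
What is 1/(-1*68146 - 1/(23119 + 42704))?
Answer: -65823/4485574159 ≈ -1.4674e-5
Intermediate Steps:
1/(-1*68146 - 1/(23119 + 42704)) = 1/(-68146 - 1/65823) = 1/(-4485574159/65823) = -65823/4485574159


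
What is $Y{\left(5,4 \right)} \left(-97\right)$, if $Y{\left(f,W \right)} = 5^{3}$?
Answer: $-12125$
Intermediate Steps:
$Y{\left(f,W \right)} = 125$
$Y{\left(5,4 \right)} \left(-97\right) = 125 \left(-97\right) = -12125$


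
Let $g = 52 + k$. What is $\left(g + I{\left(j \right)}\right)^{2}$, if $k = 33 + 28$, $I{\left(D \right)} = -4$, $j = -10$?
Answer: $11881$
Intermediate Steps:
$k = 61$
$g = 113$ ($g = 52 + 61 = 113$)
$\left(g + I{\left(j \right)}\right)^{2} = \left(113 - 4\right)^{2} = 109^{2} = 11881$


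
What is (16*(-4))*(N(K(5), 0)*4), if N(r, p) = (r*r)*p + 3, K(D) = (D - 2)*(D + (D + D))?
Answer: -768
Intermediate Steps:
K(D) = 3*D*(-2 + D) (K(D) = (-2 + D)*(D + 2*D) = (-2 + D)*(3*D) = 3*D*(-2 + D))
N(r, p) = 3 + p*r² (N(r, p) = r²*p + 3 = p*r² + 3 = 3 + p*r²)
(16*(-4))*(N(K(5), 0)*4) = (16*(-4))*((3 + 0*(3*5*(-2 + 5))²)*4) = -64*(3 + 0*(3*5*3)²)*4 = -64*(3 + 0*45²)*4 = -64*(3 + 0*2025)*4 = -64*(3 + 0)*4 = -192*4 = -64*12 = -768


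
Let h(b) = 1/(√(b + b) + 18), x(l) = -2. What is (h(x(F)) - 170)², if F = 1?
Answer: (27871 + I)²/26896 ≈ 28881.0 + 2.0725*I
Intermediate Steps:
h(b) = 1/(18 + √2*√b) (h(b) = 1/(√(2*b) + 18) = 1/(√2*√b + 18) = 1/(18 + √2*√b))
(h(x(F)) - 170)² = (1/(18 + √2*√(-2)) - 170)² = (1/(18 + √2*(I*√2)) - 170)² = (1/(18 + 2*I) - 170)² = ((18 - 2*I)/328 - 170)² = (-170 + (18 - 2*I)/328)²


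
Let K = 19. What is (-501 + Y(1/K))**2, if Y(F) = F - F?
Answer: 251001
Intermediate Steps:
Y(F) = 0
(-501 + Y(1/K))**2 = (-501 + 0)**2 = (-501)**2 = 251001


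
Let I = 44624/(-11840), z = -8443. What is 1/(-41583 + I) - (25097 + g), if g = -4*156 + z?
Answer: -493310571010/30774209 ≈ -16030.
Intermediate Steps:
I = -2789/740 (I = 44624*(-1/11840) = -2789/740 ≈ -3.7689)
g = -9067 (g = -4*156 - 8443 = -624 - 8443 = -9067)
1/(-41583 + I) - (25097 + g) = 1/(-41583 - 2789/740) - (25097 - 9067) = 1/(-30774209/740) - 1*16030 = -740/30774209 - 16030 = -493310571010/30774209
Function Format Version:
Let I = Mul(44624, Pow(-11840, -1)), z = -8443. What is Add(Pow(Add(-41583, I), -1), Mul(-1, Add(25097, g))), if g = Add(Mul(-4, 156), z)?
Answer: Rational(-493310571010, 30774209) ≈ -16030.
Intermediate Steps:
I = Rational(-2789, 740) (I = Mul(44624, Rational(-1, 11840)) = Rational(-2789, 740) ≈ -3.7689)
g = -9067 (g = Add(Mul(-4, 156), -8443) = Add(-624, -8443) = -9067)
Add(Pow(Add(-41583, I), -1), Mul(-1, Add(25097, g))) = Add(Pow(Add(-41583, Rational(-2789, 740)), -1), Mul(-1, Add(25097, -9067))) = Add(Pow(Rational(-30774209, 740), -1), Mul(-1, 16030)) = Add(Rational(-740, 30774209), -16030) = Rational(-493310571010, 30774209)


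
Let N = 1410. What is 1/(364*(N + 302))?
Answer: 1/623168 ≈ 1.6047e-6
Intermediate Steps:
1/(364*(N + 302)) = 1/(364*(1410 + 302)) = 1/(364*1712) = 1/623168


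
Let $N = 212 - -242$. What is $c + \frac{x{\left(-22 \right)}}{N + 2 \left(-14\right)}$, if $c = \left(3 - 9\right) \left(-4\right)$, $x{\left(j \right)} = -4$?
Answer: $\frac{5110}{213} \approx 23.991$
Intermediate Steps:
$N = 454$ ($N = 212 + 242 = 454$)
$c = 24$ ($c = \left(-6\right) \left(-4\right) = 24$)
$c + \frac{x{\left(-22 \right)}}{N + 2 \left(-14\right)} = 24 - \frac{4}{454 + 2 \left(-14\right)} = 24 - \frac{4}{454 - 28} = 24 - \frac{4}{426} = 24 - \frac{2}{213} = \frac{5110}{213}$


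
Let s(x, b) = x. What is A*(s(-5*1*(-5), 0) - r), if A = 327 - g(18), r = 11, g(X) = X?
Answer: 4326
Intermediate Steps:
A = 309 (A = 327 - 1*18 = 327 - 18 = 309)
A*(s(-5*1*(-5), 0) - r) = 309*(-5*1*(-5) - 1*11) = 309*(-5*(-5) - 11) = 309*(25 - 11) = 309*14 = 4326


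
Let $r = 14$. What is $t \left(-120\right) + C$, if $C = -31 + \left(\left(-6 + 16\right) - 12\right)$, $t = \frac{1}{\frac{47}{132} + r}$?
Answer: $- \frac{15675}{379} \approx -41.359$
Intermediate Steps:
$t = \frac{132}{1895}$ ($t = \frac{1}{\frac{47}{132} + 14} = \frac{1}{\frac{1895}{132}} = \frac{132}{1895} \approx 0.069657$)
$C = -33$ ($C = -31 + \left(10 - 12\right) = -31 - 2 = -33$)
$t \left(-120\right) + C = \frac{132}{1895} \left(-120\right) - 33 = - \frac{3168}{379} - 33 = - \frac{15675}{379}$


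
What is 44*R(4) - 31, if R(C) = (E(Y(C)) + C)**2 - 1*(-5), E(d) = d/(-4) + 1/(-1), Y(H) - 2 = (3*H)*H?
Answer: 4160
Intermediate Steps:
Y(H) = 2 + 3*H**2 (Y(H) = 2 + (3*H)*H = 2 + 3*H**2)
E(d) = -1 - d/4 (E(d) = d*(-1/4) + 1*(-1) = -d/4 - 1 = -1 - d/4)
R(C) = 5 + (-3/2 + C - 3*C**2/4)**2 (R(C) = ((-1 - (2 + 3*C**2)/4) + C)**2 - 1*(-5) = ((-1 + (-1/2 - 3*C**2/4)) + C)**2 + 5 = ((-3/2 - 3*C**2/4) + C)**2 + 5 = (-3/2 + C - 3*C**2/4)**2 + 5 = 5 + (-3/2 + C - 3*C**2/4)**2)
44*R(4) - 31 = 44*(5 + (6 - 4*4 + 3*4**2)**2/16) - 31 = 44*(5 + (6 - 16 + 3*16)**2/16) - 31 = 44*(5 + (6 - 16 + 48)**2/16) - 31 = 44*(5 + (1/16)*38**2) - 31 = 44*(5 + (1/16)*1444) - 31 = 44*(5 + 361/4) - 31 = 44*(381/4) - 31 = 4191 - 31 = 4160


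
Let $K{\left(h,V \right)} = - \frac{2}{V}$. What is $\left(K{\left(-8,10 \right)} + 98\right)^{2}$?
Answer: $\frac{239121}{25} \approx 9564.8$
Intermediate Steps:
$\left(K{\left(-8,10 \right)} + 98\right)^{2} = \left(- \frac{2}{10} + 98\right)^{2} = \left(\left(-2\right) \frac{1}{10} + 98\right)^{2} = \left(- \frac{1}{5} + 98\right)^{2} = \left(\frac{489}{5}\right)^{2} = \frac{239121}{25}$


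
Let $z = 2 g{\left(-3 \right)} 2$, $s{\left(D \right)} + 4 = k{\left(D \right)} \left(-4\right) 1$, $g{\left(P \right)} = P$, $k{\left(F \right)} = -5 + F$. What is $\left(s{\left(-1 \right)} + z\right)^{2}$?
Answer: $64$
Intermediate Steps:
$s{\left(D \right)} = 16 - 4 D$ ($s{\left(D \right)} = -4 + \left(-5 + D\right) \left(-4\right) 1 = -4 + \left(20 - 4 D\right) 1 = -4 - \left(-20 + 4 D\right) = 16 - 4 D$)
$z = -12$ ($z = 2 \left(-3\right) 2 = \left(-6\right) 2 = -12$)
$\left(s{\left(-1 \right)} + z\right)^{2} = \left(\left(16 - -4\right) - 12\right)^{2} = \left(\left(16 + 4\right) - 12\right)^{2} = \left(20 - 12\right)^{2} = 8^{2} = 64$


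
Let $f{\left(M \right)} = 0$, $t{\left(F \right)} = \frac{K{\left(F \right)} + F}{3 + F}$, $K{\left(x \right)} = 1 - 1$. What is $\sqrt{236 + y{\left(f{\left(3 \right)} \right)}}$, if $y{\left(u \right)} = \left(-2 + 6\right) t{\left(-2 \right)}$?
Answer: $2 \sqrt{57} \approx 15.1$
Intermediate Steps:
$K{\left(x \right)} = 0$
$t{\left(F \right)} = \frac{F}{3 + F}$ ($t{\left(F \right)} = \frac{0 + F}{3 + F} = \frac{F}{3 + F}$)
$y{\left(u \right)} = -8$ ($y{\left(u \right)} = \left(-2 + 6\right) \left(- \frac{2}{3 - 2}\right) = 4 \left(- \frac{2}{1}\right) = 4 \left(\left(-2\right) 1\right) = 4 \left(-2\right) = -8$)
$\sqrt{236 + y{\left(f{\left(3 \right)} \right)}} = \sqrt{236 - 8} = \sqrt{228} = 2 \sqrt{57}$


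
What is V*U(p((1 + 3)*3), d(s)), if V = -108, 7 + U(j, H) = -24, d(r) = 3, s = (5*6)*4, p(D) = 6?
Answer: 3348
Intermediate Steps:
s = 120 (s = 30*4 = 120)
U(j, H) = -31 (U(j, H) = -7 - 24 = -31)
V*U(p((1 + 3)*3), d(s)) = -108*(-31) = 3348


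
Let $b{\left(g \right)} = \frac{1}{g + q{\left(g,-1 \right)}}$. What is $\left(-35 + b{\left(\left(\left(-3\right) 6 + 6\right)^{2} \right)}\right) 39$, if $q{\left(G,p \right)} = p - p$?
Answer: $- \frac{65507}{48} \approx -1364.7$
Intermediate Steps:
$q{\left(G,p \right)} = 0$
$b{\left(g \right)} = \frac{1}{g}$ ($b{\left(g \right)} = \frac{1}{g + 0} = \frac{1}{g}$)
$\left(-35 + b{\left(\left(\left(-3\right) 6 + 6\right)^{2} \right)}\right) 39 = \left(-35 + \frac{1}{\left(\left(-3\right) 6 + 6\right)^{2}}\right) 39 = \left(-35 + \frac{1}{\left(-18 + 6\right)^{2}}\right) 39 = \left(-35 + \frac{1}{\left(-12\right)^{2}}\right) 39 = \left(-35 + \frac{1}{144}\right) 39 = \left(- \frac{5039}{144}\right) 39 = - \frac{65507}{48}$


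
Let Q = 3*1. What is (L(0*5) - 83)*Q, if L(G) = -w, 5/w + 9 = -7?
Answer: -3969/16 ≈ -248.06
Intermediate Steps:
w = -5/16 (w = 5/(-9 - 7) = 5/(-16) = 5*(-1/16) = -5/16 ≈ -0.31250)
L(G) = 5/16 (L(G) = -1*(-5/16) = 5/16)
Q = 3
(L(0*5) - 83)*Q = (5/16 - 83)*3 = -1323/16*3 = -3969/16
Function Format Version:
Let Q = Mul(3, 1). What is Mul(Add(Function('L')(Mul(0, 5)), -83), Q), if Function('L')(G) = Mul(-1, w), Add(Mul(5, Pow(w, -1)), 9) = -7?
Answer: Rational(-3969, 16) ≈ -248.06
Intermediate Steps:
w = Rational(-5, 16) (w = Mul(5, Pow(Add(-9, -7), -1)) = Mul(5, Pow(-16, -1)) = Mul(5, Rational(-1, 16)) = Rational(-5, 16) ≈ -0.31250)
Function('L')(G) = Rational(5, 16) (Function('L')(G) = Mul(-1, Rational(-5, 16)) = Rational(5, 16))
Q = 3
Mul(Add(Function('L')(Mul(0, 5)), -83), Q) = Mul(Add(Rational(5, 16), -83), 3) = Mul(Rational(-1323, 16), 3) = Rational(-3969, 16)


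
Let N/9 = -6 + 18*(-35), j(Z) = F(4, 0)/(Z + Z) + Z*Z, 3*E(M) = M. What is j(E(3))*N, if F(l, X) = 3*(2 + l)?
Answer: -57240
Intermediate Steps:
F(l, X) = 6 + 3*l
E(M) = M/3
j(Z) = Z**2 + 9/Z (j(Z) = (6 + 3*4)/(Z + Z) + Z*Z = (6 + 12)/((2*Z)) + Z**2 = 18*(1/(2*Z)) + Z**2 = 9/Z + Z**2 = Z**2 + 9/Z)
N = -5724 (N = 9*(-6 + 18*(-35)) = 9*(-6 - 630) = 9*(-636) = -5724)
j(E(3))*N = ((9 + ((1/3)*3)**3)/(((1/3)*3)))*(-5724) = ((9 + 1**3)/1)*(-5724) = (1*(9 + 1))*(-5724) = (1*10)*(-5724) = 10*(-5724) = -57240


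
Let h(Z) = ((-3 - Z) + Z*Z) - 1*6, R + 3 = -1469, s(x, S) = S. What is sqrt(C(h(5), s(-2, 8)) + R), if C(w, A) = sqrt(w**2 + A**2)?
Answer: sqrt(-1472 + sqrt(185)) ≈ 38.189*I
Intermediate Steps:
R = -1472 (R = -3 - 1469 = -1472)
h(Z) = -9 + Z**2 - Z (h(Z) = ((-3 - Z) + Z**2) - 6 = (-3 + Z**2 - Z) - 6 = -9 + Z**2 - Z)
C(w, A) = sqrt(A**2 + w**2)
sqrt(C(h(5), s(-2, 8)) + R) = sqrt(sqrt(8**2 + (-9 + 5**2 - 1*5)**2) - 1472) = sqrt(sqrt(64 + (-9 + 25 - 5)**2) - 1472) = sqrt(sqrt(64 + 11**2) - 1472) = sqrt(sqrt(64 + 121) - 1472) = sqrt(sqrt(185) - 1472) = sqrt(-1472 + sqrt(185))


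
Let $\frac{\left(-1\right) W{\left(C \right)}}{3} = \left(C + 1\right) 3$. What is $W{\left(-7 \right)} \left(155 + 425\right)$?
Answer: $31320$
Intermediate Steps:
$W{\left(C \right)} = -9 - 9 C$ ($W{\left(C \right)} = - 3 \left(C + 1\right) 3 = - 3 \left(1 + C\right) 3 = - 3 \left(3 + 3 C\right) = -9 - 9 C$)
$W{\left(-7 \right)} \left(155 + 425\right) = \left(-9 - -63\right) \left(155 + 425\right) = \left(-9 + 63\right) 580 = 54 \cdot 580 = 31320$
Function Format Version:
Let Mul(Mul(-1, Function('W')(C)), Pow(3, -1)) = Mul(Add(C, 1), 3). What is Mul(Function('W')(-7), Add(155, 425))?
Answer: 31320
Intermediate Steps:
Function('W')(C) = Add(-9, Mul(-9, C)) (Function('W')(C) = Mul(-3, Mul(Add(C, 1), 3)) = Mul(-3, Mul(Add(1, C), 3)) = Mul(-3, Add(3, Mul(3, C))) = Add(-9, Mul(-9, C)))
Mul(Function('W')(-7), Add(155, 425)) = Mul(Add(-9, Mul(-9, -7)), Add(155, 425)) = Mul(Add(-9, 63), 580) = Mul(54, 580) = 31320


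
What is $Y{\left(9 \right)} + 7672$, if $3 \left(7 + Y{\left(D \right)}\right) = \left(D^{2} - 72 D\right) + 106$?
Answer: $\frac{22534}{3} \approx 7511.3$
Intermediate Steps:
$Y{\left(D \right)} = \frac{85}{3} - 24 D + \frac{D^{2}}{3}$ ($Y{\left(D \right)} = -7 + \frac{\left(D^{2} - 72 D\right) + 106}{3} = -7 + \frac{106 + D^{2} - 72 D}{3} = -7 + \left(\frac{106}{3} - 24 D + \frac{D^{2}}{3}\right) = \frac{85}{3} - 24 D + \frac{D^{2}}{3}$)
$Y{\left(9 \right)} + 7672 = \left(\frac{85}{3} - 216 + \frac{9^{2}}{3}\right) + 7672 = \left(\frac{85}{3} - 216 + \frac{1}{3} \cdot 81\right) + 7672 = \left(\frac{85}{3} - 216 + 27\right) + 7672 = - \frac{482}{3} + 7672 = \frac{22534}{3}$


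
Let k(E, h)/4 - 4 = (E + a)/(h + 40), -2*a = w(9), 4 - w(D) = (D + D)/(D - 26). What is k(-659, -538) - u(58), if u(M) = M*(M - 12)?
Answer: -11203424/4233 ≈ -2646.7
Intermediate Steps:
w(D) = 4 - 2*D/(-26 + D) (w(D) = 4 - (D + D)/(D - 26) = 4 - 2*D/(-26 + D))
a = -43/17 (a = -(-52 + 9)/(-26 + 9) = -(-43)/(-17) = -(-1)*(-43)/17 = -½*86/17 = -43/17 ≈ -2.5294)
u(M) = M*(-12 + M)
k(E, h) = 16 + 4*(-43/17 + E)/(40 + h) (k(E, h) = 16 + 4*((E - 43/17)/(h + 40)) = 16 + 4*((-43/17 + E)/(40 + h)) = 16 + 4*(-43/17 + E)/(40 + h))
k(-659, -538) - u(58) = 4*(2677 + 17*(-659) + 68*(-538))/(17*(40 - 538)) - 58*(-12 + 58) = (4/17)*(2677 - 11203 - 36584)/(-498) - 58*46 = (4/17)*(-1/498)*(-45110) - 1*2668 = 90220/4233 - 2668 = -11203424/4233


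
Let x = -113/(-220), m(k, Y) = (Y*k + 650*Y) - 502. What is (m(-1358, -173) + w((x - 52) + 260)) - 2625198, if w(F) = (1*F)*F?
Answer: -119051322271/48400 ≈ -2.4597e+6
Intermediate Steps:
m(k, Y) = -502 + 650*Y + Y*k (m(k, Y) = (650*Y + Y*k) - 502 = -502 + 650*Y + Y*k)
x = 113/220 (x = -113*(-1/220) = 113/220 ≈ 0.51364)
w(F) = F**2 (w(F) = F*F = F**2)
(m(-1358, -173) + w((x - 52) + 260)) - 2625198 = ((-502 + 650*(-173) - 173*(-1358)) + ((113/220 - 52) + 260)**2) - 2625198 = ((-502 - 112450 + 234934) + (-11327/220 + 260)**2) - 2625198 = (121982 + (45873/220)**2) - 2625198 = (121982 + 2104332129/48400) - 2625198 = 8008260929/48400 - 2625198 = -119051322271/48400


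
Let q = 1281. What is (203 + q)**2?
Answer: 2202256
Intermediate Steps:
(203 + q)**2 = (203 + 1281)**2 = 1484**2 = 2202256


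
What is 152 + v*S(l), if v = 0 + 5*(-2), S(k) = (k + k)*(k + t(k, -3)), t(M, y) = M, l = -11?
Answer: -4688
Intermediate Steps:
S(k) = 4*k**2 (S(k) = (k + k)*(k + k) = (2*k)*(2*k) = 4*k**2)
v = -10 (v = 0 - 10 = -10)
152 + v*S(l) = 152 - 40*(-11)**2 = 152 - 40*121 = 152 - 10*484 = 152 - 4840 = -4688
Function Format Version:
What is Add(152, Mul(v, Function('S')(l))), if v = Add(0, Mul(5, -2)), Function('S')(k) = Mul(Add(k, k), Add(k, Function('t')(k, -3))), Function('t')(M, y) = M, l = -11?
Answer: -4688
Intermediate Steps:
Function('S')(k) = Mul(4, Pow(k, 2)) (Function('S')(k) = Mul(Add(k, k), Add(k, k)) = Mul(Mul(2, k), Mul(2, k)) = Mul(4, Pow(k, 2)))
v = -10 (v = Add(0, -10) = -10)
Add(152, Mul(v, Function('S')(l))) = Add(152, Mul(-10, Mul(4, Pow(-11, 2)))) = Add(152, Mul(-10, Mul(4, 121))) = Add(152, Mul(-10, 484)) = Add(152, -4840) = -4688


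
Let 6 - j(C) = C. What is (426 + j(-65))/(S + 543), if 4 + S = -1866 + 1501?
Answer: 497/174 ≈ 2.8563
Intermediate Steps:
j(C) = 6 - C
S = -369 (S = -4 + (-1866 + 1501) = -4 - 365 = -369)
(426 + j(-65))/(S + 543) = (426 + (6 - 1*(-65)))/(-369 + 543) = (426 + (6 + 65))/174 = (426 + 71)*(1/174) = 497*(1/174) = 497/174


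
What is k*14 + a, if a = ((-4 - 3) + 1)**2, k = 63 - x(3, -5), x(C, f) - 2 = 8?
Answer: 778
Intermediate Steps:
x(C, f) = 10 (x(C, f) = 2 + 8 = 10)
k = 53 (k = 63 - 1*10 = 63 - 10 = 53)
a = 36 (a = (-7 + 1)**2 = (-6)**2 = 36)
k*14 + a = 53*14 + 36 = 742 + 36 = 778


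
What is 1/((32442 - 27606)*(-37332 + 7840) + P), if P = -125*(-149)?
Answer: -1/142604687 ≈ -7.0124e-9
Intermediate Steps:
P = 18625
1/((32442 - 27606)*(-37332 + 7840) + P) = 1/((32442 - 27606)*(-37332 + 7840) + 18625) = 1/(4836*(-29492) + 18625) = 1/(-142623312 + 18625) = 1/(-142604687) = -1/142604687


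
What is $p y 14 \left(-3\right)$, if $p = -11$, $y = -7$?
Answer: $-3234$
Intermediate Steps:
$p y 14 \left(-3\right) = \left(-11\right) \left(-7\right) 14 \left(-3\right) = 77 \cdot 14 \left(-3\right) = 1078 \left(-3\right) = -3234$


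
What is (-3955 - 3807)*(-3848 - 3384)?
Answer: 56134784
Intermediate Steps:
(-3955 - 3807)*(-3848 - 3384) = -7762*(-7232) = 56134784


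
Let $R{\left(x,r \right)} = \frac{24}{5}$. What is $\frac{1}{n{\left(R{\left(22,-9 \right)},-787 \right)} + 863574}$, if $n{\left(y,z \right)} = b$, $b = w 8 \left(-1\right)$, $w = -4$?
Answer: $\frac{1}{863606} \approx 1.1579 \cdot 10^{-6}$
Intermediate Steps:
$R{\left(x,r \right)} = \frac{24}{5}$ ($R{\left(x,r \right)} = 24 \cdot \frac{1}{5} = \frac{24}{5}$)
$b = 32$ ($b = \left(-4\right) 8 \left(-1\right) = \left(-32\right) \left(-1\right) = 32$)
$n{\left(y,z \right)} = 32$
$\frac{1}{n{\left(R{\left(22,-9 \right)},-787 \right)} + 863574} = \frac{1}{32 + 863574} = \frac{1}{863606}$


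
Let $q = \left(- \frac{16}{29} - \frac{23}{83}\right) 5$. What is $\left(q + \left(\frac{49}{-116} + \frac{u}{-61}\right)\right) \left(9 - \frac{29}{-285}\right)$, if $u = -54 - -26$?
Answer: $- \frac{3128886691}{83691390} \approx -37.386$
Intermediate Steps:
$u = -28$ ($u = -54 + 26 = -28$)
$q = - \frac{9975}{2407}$ ($q = \left(\left(-16\right) \frac{1}{29} - \frac{23}{83}\right) 5 = \left(- \frac{16}{29} - \frac{23}{83}\right) 5 = \left(- \frac{1995}{2407}\right) 5 = - \frac{9975}{2407} \approx -4.1442$)
$\left(q + \left(\frac{49}{-116} + \frac{u}{-61}\right)\right) \left(9 - \frac{29}{-285}\right) = \left(- \frac{9975}{2407} + \left(\frac{49}{-116} - \frac{28}{-61}\right)\right) \left(9 - \frac{29}{-285}\right) = \left(- \frac{9975}{2407} + \left(49 \left(- \frac{1}{116}\right) - - \frac{28}{61}\right)\right) \left(9 - - \frac{29}{285}\right) = \left(- \frac{9975}{2407} + \left(- \frac{49}{116} + \frac{28}{61}\right)\right) \left(9 + \frac{29}{285}\right) = \left(- \frac{9975}{2407} + \frac{259}{7076}\right) \frac{2594}{285} = \left(- \frac{2412403}{587308}\right) \frac{2594}{285} = - \frac{3128886691}{83691390}$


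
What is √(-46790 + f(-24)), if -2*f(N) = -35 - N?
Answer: I*√187138/2 ≈ 216.3*I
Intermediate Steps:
f(N) = 35/2 + N/2 (f(N) = -(-35 - N)/2 = 35/2 + N/2)
√(-46790 + f(-24)) = √(-46790 + (35/2 + (½)*(-24))) = √(-46790 + (35/2 - 12)) = √(-46790 + 11/2) = √(-93569/2) = I*√187138/2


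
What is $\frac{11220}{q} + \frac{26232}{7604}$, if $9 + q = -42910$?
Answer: $\frac{260133582}{81589019} \approx 3.1883$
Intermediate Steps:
$q = -42919$ ($q = -9 - 42910 = -42919$)
$\frac{11220}{q} + \frac{26232}{7604} = \frac{11220}{-42919} + \frac{26232}{7604} = 11220 \left(- \frac{1}{42919}\right) + 26232 \cdot \frac{1}{7604} = - \frac{11220}{42919} + \frac{6558}{1901} = \frac{260133582}{81589019}$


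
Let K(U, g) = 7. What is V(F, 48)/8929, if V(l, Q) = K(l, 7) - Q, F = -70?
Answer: -41/8929 ≈ -0.0045918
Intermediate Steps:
V(l, Q) = 7 - Q
V(F, 48)/8929 = (7 - 1*48)/8929 = (7 - 48)*(1/8929) = -41*1/8929 = -41/8929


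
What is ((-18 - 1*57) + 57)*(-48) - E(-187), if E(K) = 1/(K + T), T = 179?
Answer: 6913/8 ≈ 864.13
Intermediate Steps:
E(K) = 1/(179 + K) (E(K) = 1/(K + 179) = 1/(179 + K))
((-18 - 1*57) + 57)*(-48) - E(-187) = ((-18 - 1*57) + 57)*(-48) - 1/(179 - 187) = ((-18 - 57) + 57)*(-48) - 1/(-8) = (-75 + 57)*(-48) - 1*(-⅛) = -18*(-48) + ⅛ = 864 + ⅛ = 6913/8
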